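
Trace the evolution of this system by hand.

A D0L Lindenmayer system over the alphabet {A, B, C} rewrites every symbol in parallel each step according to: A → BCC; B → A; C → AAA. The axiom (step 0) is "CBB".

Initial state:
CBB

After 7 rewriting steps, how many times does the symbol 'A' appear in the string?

1715

step 0: CBB
step 1: AAAAA
step 2: BCCBCCBCCBCCBCC
step 3: AAAAAAAAAAAAAAAAAAAAAAAAAAAAAAAAAAA
step 4: BCCBCCBCCBCCBCCBCCBCCBCCBCCBCCBCCBCCBCCBCCBCCBCCBCCBCCBCCBCCBCCBCCBCCBCCBCCBCCBCCBCCBCCBCCBCCBCCBCCBCCBCC
step 5: AAAAAAAAAAAAAAAAAAAAAAAAAAAAAAAAAAAAAAAAAAAAAAAAAAAAAAAAAA…AAAAAAAAAAAAAAAAAAAAAAAAAAAAAAAAAAAAAAAAAAAAAAAAAAAAAAAAAA  (len 245)
step 6: BCCBCCBCCBCCBCCBCCBCCBCCBCCBCCBCCBCCBCCBCCBCCBCCBCCBCCBCCB…CBCCBCCBCCBCCBCCBCCBCCBCCBCCBCCBCCBCCBCCBCCBCCBCCBCCBCCBCC  (len 735)
step 7: AAAAAAAAAAAAAAAAAAAAAAAAAAAAAAAAAAAAAAAAAAAAAAAAAAAAAAAAAA…AAAAAAAAAAAAAAAAAAAAAAAAAAAAAAAAAAAAAAAAAAAAAAAAAAAAAAAAAA  (len 1715)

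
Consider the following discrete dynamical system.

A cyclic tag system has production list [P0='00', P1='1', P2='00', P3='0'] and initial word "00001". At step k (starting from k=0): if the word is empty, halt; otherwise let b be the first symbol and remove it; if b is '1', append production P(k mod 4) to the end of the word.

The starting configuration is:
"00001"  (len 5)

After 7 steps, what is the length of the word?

0

step 0: "00001"  (len 5)
step 1: "0001"  (len 4)
step 2: "001"  (len 3)
step 3: "01"  (len 2)
step 4: "1"  (len 1)
step 5: "00"  (len 2)
step 6: "0"  (len 1)
step 7: (halted — word empty)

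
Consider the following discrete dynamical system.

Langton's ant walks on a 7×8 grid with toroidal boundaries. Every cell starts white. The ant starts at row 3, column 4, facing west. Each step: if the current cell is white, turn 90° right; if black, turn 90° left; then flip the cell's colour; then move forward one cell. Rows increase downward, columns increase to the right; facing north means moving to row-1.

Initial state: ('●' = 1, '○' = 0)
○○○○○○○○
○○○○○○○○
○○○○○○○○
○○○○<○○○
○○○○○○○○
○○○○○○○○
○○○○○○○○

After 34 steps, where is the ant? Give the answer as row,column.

4,7

k=0  ○○○○○○○○
○○○○○○○○
○○○○○○○○
○○○○<○○○
○○○○○○○○
○○○○○○○○
○○○○○○○○
k=1  ○○○○○○○○
○○○○○○○○
○○○○^○○○
○○○○●○○○
○○○○○○○○
○○○○○○○○
○○○○○○○○
k=2  ○○○○○○○○
○○○○○○○○
○○○○●>○○
○○○○●○○○
○○○○○○○○
○○○○○○○○
○○○○○○○○
k=3  ○○○○○○○○
○○○○○○○○
○○○○●●○○
○○○○●v○○
○○○○○○○○
○○○○○○○○
○○○○○○○○
k=4  ○○○○○○○○
○○○○○○○○
○○○○●●○○
○○○○<●○○
○○○○○○○○
○○○○○○○○
○○○○○○○○
k=5  ○○○○○○○○
○○○○○○○○
○○○○●●○○
○○○○○●○○
○○○○v○○○
○○○○○○○○
○○○○○○○○
k=6  ○○○○○○○○
○○○○○○○○
○○○○●●○○
○○○○○●○○
○○○<●○○○
○○○○○○○○
○○○○○○○○
k=7  ○○○○○○○○
○○○○○○○○
○○○○●●○○
○○○^○●○○
○○○●●○○○
○○○○○○○○
○○○○○○○○
k=8  ○○○○○○○○
○○○○○○○○
○○○○●●○○
○○○●>●○○
○○○●●○○○
○○○○○○○○
○○○○○○○○
k=9  ○○○○○○○○
○○○○○○○○
○○○○●●○○
○○○●●●○○
○○○●v○○○
○○○○○○○○
○○○○○○○○
k=10  ○○○○○○○○
○○○○○○○○
○○○○●●○○
○○○●●●○○
○○○●○>○○
○○○○○○○○
○○○○○○○○
k=11  ○○○○○○○○
○○○○○○○○
○○○○●●○○
○○○●●●○○
○○○●○●○○
○○○○○v○○
○○○○○○○○
k=12  ○○○○○○○○
○○○○○○○○
○○○○●●○○
○○○●●●○○
○○○●○●○○
○○○○<●○○
○○○○○○○○
k=13  ○○○○○○○○
○○○○○○○○
○○○○●●○○
○○○●●●○○
○○○●^●○○
○○○○●●○○
○○○○○○○○
k=14  ○○○○○○○○
○○○○○○○○
○○○○●●○○
○○○●●●○○
○○○●●>○○
○○○○●●○○
○○○○○○○○
k=15  ○○○○○○○○
○○○○○○○○
○○○○●●○○
○○○●●^○○
○○○●●○○○
○○○○●●○○
○○○○○○○○
k=16  ○○○○○○○○
○○○○○○○○
○○○○●●○○
○○○●<○○○
○○○●●○○○
○○○○●●○○
○○○○○○○○
k=17  ○○○○○○○○
○○○○○○○○
○○○○●●○○
○○○●○○○○
○○○●v○○○
○○○○●●○○
○○○○○○○○
k=18  ○○○○○○○○
○○○○○○○○
○○○○●●○○
○○○●○○○○
○○○●○>○○
○○○○●●○○
○○○○○○○○
k=19  ○○○○○○○○
○○○○○○○○
○○○○●●○○
○○○●○○○○
○○○●○●○○
○○○○●v○○
○○○○○○○○
k=20  ○○○○○○○○
○○○○○○○○
○○○○●●○○
○○○●○○○○
○○○●○●○○
○○○○●○>○
○○○○○○○○
k=21  ○○○○○○○○
○○○○○○○○
○○○○●●○○
○○○●○○○○
○○○●○●○○
○○○○●○●○
○○○○○○v○
k=22  ○○○○○○○○
○○○○○○○○
○○○○●●○○
○○○●○○○○
○○○●○●○○
○○○○●○●○
○○○○○<●○
k=23  ○○○○○○○○
○○○○○○○○
○○○○●●○○
○○○●○○○○
○○○●○●○○
○○○○●^●○
○○○○○●●○
k=24  ○○○○○○○○
○○○○○○○○
○○○○●●○○
○○○●○○○○
○○○●○●○○
○○○○●●>○
○○○○○●●○
k=25  ○○○○○○○○
○○○○○○○○
○○○○●●○○
○○○●○○○○
○○○●○●^○
○○○○●●○○
○○○○○●●○
k=26  ○○○○○○○○
○○○○○○○○
○○○○●●○○
○○○●○○○○
○○○●○●●>
○○○○●●○○
○○○○○●●○
k=27  ○○○○○○○○
○○○○○○○○
○○○○●●○○
○○○●○○○○
○○○●○●●●
○○○○●●○v
○○○○○●●○
k=28  ○○○○○○○○
○○○○○○○○
○○○○●●○○
○○○●○○○○
○○○●○●●●
○○○○●●<●
○○○○○●●○
k=29  ○○○○○○○○
○○○○○○○○
○○○○●●○○
○○○●○○○○
○○○●○●^●
○○○○●●●●
○○○○○●●○
k=30  ○○○○○○○○
○○○○○○○○
○○○○●●○○
○○○●○○○○
○○○●○<○●
○○○○●●●●
○○○○○●●○
k=31  ○○○○○○○○
○○○○○○○○
○○○○●●○○
○○○●○○○○
○○○●○○○●
○○○○●v●●
○○○○○●●○
k=32  ○○○○○○○○
○○○○○○○○
○○○○●●○○
○○○●○○○○
○○○●○○○●
○○○○●○>●
○○○○○●●○
k=33  ○○○○○○○○
○○○○○○○○
○○○○●●○○
○○○●○○○○
○○○●○○^●
○○○○●○○●
○○○○○●●○
k=34  ○○○○○○○○
○○○○○○○○
○○○○●●○○
○○○●○○○○
○○○●○○●>
○○○○●○○●
○○○○○●●○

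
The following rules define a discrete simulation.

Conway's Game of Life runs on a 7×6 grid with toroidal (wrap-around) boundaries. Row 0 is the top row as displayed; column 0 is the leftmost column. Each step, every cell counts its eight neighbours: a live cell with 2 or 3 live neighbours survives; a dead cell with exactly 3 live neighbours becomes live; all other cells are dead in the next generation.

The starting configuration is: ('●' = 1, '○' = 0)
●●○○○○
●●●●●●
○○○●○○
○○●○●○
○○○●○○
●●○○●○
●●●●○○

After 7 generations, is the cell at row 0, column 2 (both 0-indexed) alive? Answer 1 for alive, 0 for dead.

1

k=0  ●●○○○○
●●●●●●
○○○●○○
○○●○●○
○○○●○○
●●○○●○
●●●●○○
k=1  ○○○○○○
○○○●●●
●○○○○○
○○●○●○
○●●●●●
●○○○●●
○○○●○○
k=2  ○○○●○○
○○○○●●
○○○○○○
●○●○●○
○●●○○○
●●○○○○
○○○○●●
k=3  ○○○●○○
○○○○●○
○○○●●○
○○●●○○
○○●●○●
●●●○○●
●○○○●●
k=4  ○○○●○○
○○○○●○
○○●○●○
○○○○○○
○○○○○●
○○●○○○
○○●●●○
k=5  ○○●○○○
○○○○●○
○○○●○○
○○○○○○
○○○○○○
○○●○●○
○○●○●○
k=6  ○○○○○○
○○○●○○
○○○○○○
○○○○○○
○○○○○○
○○○○○○
○●●○○○
k=7  ○○●○○○
○○○○○○
○○○○○○
○○○○○○
○○○○○○
○○○○○○
○○○○○○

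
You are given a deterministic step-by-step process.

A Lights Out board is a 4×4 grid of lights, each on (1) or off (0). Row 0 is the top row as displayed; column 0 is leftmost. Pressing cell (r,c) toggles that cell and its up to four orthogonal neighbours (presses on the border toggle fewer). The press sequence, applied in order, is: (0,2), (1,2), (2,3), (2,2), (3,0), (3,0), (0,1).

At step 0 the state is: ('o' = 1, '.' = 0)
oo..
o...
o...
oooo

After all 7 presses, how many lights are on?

10

gen 0: oo..
o...
o...
oooo
gen 1: o.oo
o.o.
o...
oooo
gen 2: o..o
oo.o
o.o.
oooo
gen 3: o..o
oo..
o..o
ooo.
gen 4: o..o
ooo.
ooo.
oo..
gen 5: o..o
ooo.
.oo.
....
gen 6: o..o
ooo.
ooo.
oo..
gen 7: .ooo
o.o.
ooo.
oo..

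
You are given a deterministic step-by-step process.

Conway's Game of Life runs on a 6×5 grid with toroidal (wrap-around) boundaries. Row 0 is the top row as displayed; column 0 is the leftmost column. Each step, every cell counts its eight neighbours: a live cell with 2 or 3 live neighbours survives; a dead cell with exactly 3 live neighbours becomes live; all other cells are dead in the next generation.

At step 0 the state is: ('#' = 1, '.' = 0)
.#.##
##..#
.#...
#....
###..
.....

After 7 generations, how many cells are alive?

t=0: .#.##
##..#
.#...
#....
###..
.....
t=1: .####
.#.##
.#..#
#.#..
##...
...##
t=2: .#...
.#...
.#..#
..#.#
####.
.....
t=3: .....
.##..
.###.
....#
#####
#....
t=4: .#...
.#.#.
##.#.
.....
.###.
#.##.
t=5: ##.##
.#..#
##..#
#..##
.#.##
#..##
t=6: .#...
.....
.##..
.....
.#...
.....
t=7: .....
.##..
.....
.##..
.....
.....

4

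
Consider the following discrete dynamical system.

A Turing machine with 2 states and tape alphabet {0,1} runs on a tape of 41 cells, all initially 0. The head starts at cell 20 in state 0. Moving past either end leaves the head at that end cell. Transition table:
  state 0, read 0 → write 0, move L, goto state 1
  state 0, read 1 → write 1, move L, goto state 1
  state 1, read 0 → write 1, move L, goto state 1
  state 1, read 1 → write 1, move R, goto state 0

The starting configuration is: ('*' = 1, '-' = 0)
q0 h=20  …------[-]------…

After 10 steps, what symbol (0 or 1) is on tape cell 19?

1

step 0: q0 h=20  …------[-]------…
step 1: q1 h=19  …------[-]------…
step 2: q1 h=18  …------[-]*-----…
step 3: q1 h=17  …------[-]**----…
step 4: q1 h=16  …------[-]***---…
step 5: q1 h=15  …------[-]****--…
step 6: q1 h=14  …------[-]*****-…
step 7: q1 h=13  …------[-]******…
step 8: q1 h=12  …------[-]******…
step 9: q1 h=11  …------[-]******…
step 10: q1 h=10  …------[-]******…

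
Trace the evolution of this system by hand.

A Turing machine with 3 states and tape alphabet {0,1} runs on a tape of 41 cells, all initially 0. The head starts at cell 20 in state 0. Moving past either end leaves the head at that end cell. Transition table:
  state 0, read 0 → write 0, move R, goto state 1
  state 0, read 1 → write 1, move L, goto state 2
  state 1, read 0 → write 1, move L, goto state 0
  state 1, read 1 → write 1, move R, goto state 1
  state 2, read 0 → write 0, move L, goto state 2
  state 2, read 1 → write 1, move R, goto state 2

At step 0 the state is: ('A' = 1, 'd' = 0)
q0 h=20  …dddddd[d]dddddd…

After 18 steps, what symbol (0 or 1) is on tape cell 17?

t=0: q0 h=20  …dddddd[d]dddddd…
t=1: q1 h=21  …dddddd[d]dddddd…
t=2: q0 h=20  …dddddd[d]Addddd…
t=3: q1 h=21  …dddddd[A]dddddd…
t=4: q1 h=22  …dddddA[d]dddddd…
t=5: q0 h=21  …dddddd[A]Addddd…
t=6: q2 h=20  …dddddd[d]AAdddd…
t=7: q2 h=19  …dddddd[d]dAAddd…
t=8: q2 h=18  …dddddd[d]ddAAdd…
t=9: q2 h=17  …dddddd[d]dddAAd…
t=10: q2 h=16  …dddddd[d]ddddAA…
t=11: q2 h=15  …dddddd[d]dddddA…
t=12: q2 h=14  …dddddd[d]dddddd…
t=13: q2 h=13  …dddddd[d]dddddd…
t=14: q2 h=12  …dddddd[d]dddddd…
t=15: q2 h=11  …dddddd[d]dddddd…
t=16: q2 h=10  …dddddd[d]dddddd…
t=17: q2 h= 9  …dddddd[d]dddddd…
t=18: q2 h= 8  …dddddd[d]dddddd…

0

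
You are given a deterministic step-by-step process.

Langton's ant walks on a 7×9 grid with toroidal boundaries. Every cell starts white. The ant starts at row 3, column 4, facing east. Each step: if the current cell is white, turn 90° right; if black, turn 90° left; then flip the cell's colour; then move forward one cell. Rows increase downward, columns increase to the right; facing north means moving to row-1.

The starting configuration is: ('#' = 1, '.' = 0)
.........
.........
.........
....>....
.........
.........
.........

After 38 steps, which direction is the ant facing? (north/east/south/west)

[0] .........
.........
.........
....>....
.........
.........
.........
[1] .........
.........
.........
....#....
....v....
.........
.........
[2] .........
.........
.........
....#....
...<#....
.........
.........
[3] .........
.........
.........
...^#....
...##....
.........
.........
[4] .........
.........
.........
...#>....
...##....
.........
.........
[5] .........
.........
....^....
...#.....
...##....
.........
.........
[6] .........
.........
....#>...
...#.....
...##....
.........
.........
[7] .........
.........
....##...
...#.v...
...##....
.........
.........
[8] .........
.........
....##...
...#<#...
...##....
.........
.........
[9] .........
.........
....^#...
...###...
...##....
.........
.........
[10] .........
.........
...<.#...
...###...
...##....
.........
.........
[11] .........
...^.....
...#.#...
...###...
...##....
.........
.........
[12] .........
...#>....
...#.#...
...###...
...##....
.........
.........
[13] .........
...##....
...#v#...
...###...
...##....
.........
.........
[14] .........
...##....
...<##...
...###...
...##....
.........
.........
[15] .........
...##....
....##...
...v##...
...##....
.........
.........
[16] .........
...##....
....##...
....>#...
...##....
.........
.........
[17] .........
...##....
....^#...
.....#...
...##....
.........
.........
[18] .........
...##....
...<.#...
.....#...
...##....
.........
.........
[19] .........
...^#....
...#.#...
.....#...
...##....
.........
.........
[20] .........
..<.#....
...#.#...
.....#...
...##....
.........
.........
[21] ..^......
..#.#....
...#.#...
.....#...
...##....
.........
.........
[22] ..#>.....
..#.#....
...#.#...
.....#...
...##....
.........
.........
[23] ..##.....
..#v#....
...#.#...
.....#...
...##....
.........
.........
[24] ..##.....
..<##....
...#.#...
.....#...
...##....
.........
.........
[25] ..##.....
...##....
..v#.#...
.....#...
...##....
.........
.........
[26] ..##.....
...##....
.<##.#...
.....#...
...##....
.........
.........
[27] ..##.....
.^.##....
.###.#...
.....#...
...##....
.........
.........
[28] ..##.....
.#>##....
.###.#...
.....#...
...##....
.........
.........
[29] ..##.....
.####....
.#v#.#...
.....#...
...##....
.........
.........
[30] ..##.....
.####....
.#.>.#...
.....#...
...##....
.........
.........
[31] ..##.....
.##^#....
.#...#...
.....#...
...##....
.........
.........
[32] ..##.....
.#<.#....
.#...#...
.....#...
...##....
.........
.........
[33] ..##.....
.#..#....
.#v..#...
.....#...
...##....
.........
.........
[34] ..##.....
.#..#....
.<#..#...
.....#...
...##....
.........
.........
[35] ..##.....
.#..#....
..#..#...
.v...#...
...##....
.........
.........
[36] ..##.....
.#..#....
..#..#...
<#...#...
...##....
.........
.........
[37] ..##.....
.#..#....
^.#..#...
##...#...
...##....
.........
.........
[38] ..##.....
.#..#....
#>#..#...
##...#...
...##....
.........
.........

east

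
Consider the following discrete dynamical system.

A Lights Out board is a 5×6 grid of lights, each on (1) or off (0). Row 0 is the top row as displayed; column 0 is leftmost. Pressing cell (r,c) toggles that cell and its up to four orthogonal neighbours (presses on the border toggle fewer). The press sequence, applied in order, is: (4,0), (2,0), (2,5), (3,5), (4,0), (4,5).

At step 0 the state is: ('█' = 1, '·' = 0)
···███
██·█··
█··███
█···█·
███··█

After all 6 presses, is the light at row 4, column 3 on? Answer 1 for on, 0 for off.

step 0: ···███
██·█··
█··███
█···█·
███··█
step 1: ···███
██·█··
█··███
····█·
··█··█
step 2: ···███
·█·█··
·█·███
█···█·
··█··█
step 3: ···███
·█·█·█
·█·█··
█···██
··█··█
step 4: ···███
·█·█·█
·█·█·█
█·····
··█···
step 5: ···███
·█·█·█
·█·█·█
······
███···
step 6: ···███
·█·█·█
·█·█·█
·····█
███·██

0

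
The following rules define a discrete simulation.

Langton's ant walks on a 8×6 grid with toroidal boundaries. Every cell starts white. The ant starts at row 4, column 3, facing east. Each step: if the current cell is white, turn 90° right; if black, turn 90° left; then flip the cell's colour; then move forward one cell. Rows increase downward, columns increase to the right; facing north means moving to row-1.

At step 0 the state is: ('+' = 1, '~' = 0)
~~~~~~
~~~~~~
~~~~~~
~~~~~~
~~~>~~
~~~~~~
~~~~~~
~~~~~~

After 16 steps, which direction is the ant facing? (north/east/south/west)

gen 0: ~~~~~~
~~~~~~
~~~~~~
~~~~~~
~~~>~~
~~~~~~
~~~~~~
~~~~~~
gen 1: ~~~~~~
~~~~~~
~~~~~~
~~~~~~
~~~+~~
~~~v~~
~~~~~~
~~~~~~
gen 2: ~~~~~~
~~~~~~
~~~~~~
~~~~~~
~~~+~~
~~<+~~
~~~~~~
~~~~~~
gen 3: ~~~~~~
~~~~~~
~~~~~~
~~~~~~
~~^+~~
~~++~~
~~~~~~
~~~~~~
gen 4: ~~~~~~
~~~~~~
~~~~~~
~~~~~~
~~+>~~
~~++~~
~~~~~~
~~~~~~
gen 5: ~~~~~~
~~~~~~
~~~~~~
~~~^~~
~~+~~~
~~++~~
~~~~~~
~~~~~~
gen 6: ~~~~~~
~~~~~~
~~~~~~
~~~+>~
~~+~~~
~~++~~
~~~~~~
~~~~~~
gen 7: ~~~~~~
~~~~~~
~~~~~~
~~~++~
~~+~v~
~~++~~
~~~~~~
~~~~~~
gen 8: ~~~~~~
~~~~~~
~~~~~~
~~~++~
~~+<+~
~~++~~
~~~~~~
~~~~~~
gen 9: ~~~~~~
~~~~~~
~~~~~~
~~~^+~
~~+++~
~~++~~
~~~~~~
~~~~~~
gen 10: ~~~~~~
~~~~~~
~~~~~~
~~<~+~
~~+++~
~~++~~
~~~~~~
~~~~~~
gen 11: ~~~~~~
~~~~~~
~~^~~~
~~+~+~
~~+++~
~~++~~
~~~~~~
~~~~~~
gen 12: ~~~~~~
~~~~~~
~~+>~~
~~+~+~
~~+++~
~~++~~
~~~~~~
~~~~~~
gen 13: ~~~~~~
~~~~~~
~~++~~
~~+v+~
~~+++~
~~++~~
~~~~~~
~~~~~~
gen 14: ~~~~~~
~~~~~~
~~++~~
~~<++~
~~+++~
~~++~~
~~~~~~
~~~~~~
gen 15: ~~~~~~
~~~~~~
~~++~~
~~~++~
~~v++~
~~++~~
~~~~~~
~~~~~~
gen 16: ~~~~~~
~~~~~~
~~++~~
~~~++~
~~~>+~
~~++~~
~~~~~~
~~~~~~

east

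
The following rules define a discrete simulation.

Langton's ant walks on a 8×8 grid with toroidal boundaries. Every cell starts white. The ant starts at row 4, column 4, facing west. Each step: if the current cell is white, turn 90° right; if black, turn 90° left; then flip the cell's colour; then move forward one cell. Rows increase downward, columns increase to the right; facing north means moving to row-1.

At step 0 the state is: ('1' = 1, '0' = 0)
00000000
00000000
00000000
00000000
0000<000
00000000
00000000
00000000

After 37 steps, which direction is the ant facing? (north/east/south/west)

south

step 0: 00000000
00000000
00000000
00000000
0000<000
00000000
00000000
00000000
step 1: 00000000
00000000
00000000
0000^000
00001000
00000000
00000000
00000000
step 2: 00000000
00000000
00000000
00001>00
00001000
00000000
00000000
00000000
step 3: 00000000
00000000
00000000
00001100
00001v00
00000000
00000000
00000000
step 4: 00000000
00000000
00000000
00001100
0000<100
00000000
00000000
00000000
step 5: 00000000
00000000
00000000
00001100
00000100
0000v000
00000000
00000000
step 6: 00000000
00000000
00000000
00001100
00000100
000<1000
00000000
00000000
step 7: 00000000
00000000
00000000
00001100
000^0100
00011000
00000000
00000000
step 8: 00000000
00000000
00000000
00001100
0001>100
00011000
00000000
00000000
step 9: 00000000
00000000
00000000
00001100
00011100
0001v000
00000000
00000000
step 10: 00000000
00000000
00000000
00001100
00011100
00010>00
00000000
00000000
step 11: 00000000
00000000
00000000
00001100
00011100
00010100
00000v00
00000000
step 12: 00000000
00000000
00000000
00001100
00011100
00010100
0000<100
00000000
step 13: 00000000
00000000
00000000
00001100
00011100
0001^100
00001100
00000000
step 14: 00000000
00000000
00000000
00001100
00011100
00011>00
00001100
00000000
step 15: 00000000
00000000
00000000
00001100
00011^00
00011000
00001100
00000000
step 16: 00000000
00000000
00000000
00001100
0001<000
00011000
00001100
00000000
step 17: 00000000
00000000
00000000
00001100
00010000
0001v000
00001100
00000000
step 18: 00000000
00000000
00000000
00001100
00010000
00010>00
00001100
00000000
step 19: 00000000
00000000
00000000
00001100
00010000
00010100
00001v00
00000000
step 20: 00000000
00000000
00000000
00001100
00010000
00010100
000010>0
00000000
step 21: 00000000
00000000
00000000
00001100
00010000
00010100
00001010
000000v0
step 22: 00000000
00000000
00000000
00001100
00010000
00010100
00001010
00000<10
step 23: 00000000
00000000
00000000
00001100
00010000
00010100
00001^10
00000110
step 24: 00000000
00000000
00000000
00001100
00010000
00010100
000011>0
00000110
step 25: 00000000
00000000
00000000
00001100
00010000
000101^0
00001100
00000110
step 26: 00000000
00000000
00000000
00001100
00010000
0001011>
00001100
00000110
step 27: 00000000
00000000
00000000
00001100
00010000
00010111
0000110v
00000110
step 28: 00000000
00000000
00000000
00001100
00010000
00010111
000011<1
00000110
step 29: 00000000
00000000
00000000
00001100
00010000
000101^1
00001111
00000110
step 30: 00000000
00000000
00000000
00001100
00010000
00010<01
00001111
00000110
step 31: 00000000
00000000
00000000
00001100
00010000
00010001
00001v11
00000110
step 32: 00000000
00000000
00000000
00001100
00010000
00010001
000010>1
00000110
step 33: 00000000
00000000
00000000
00001100
00010000
000100^1
00001001
00000110
step 34: 00000000
00000000
00000000
00001100
00010000
0001001>
00001001
00000110
step 35: 00000000
00000000
00000000
00001100
0001000^
00010010
00001001
00000110
step 36: 00000000
00000000
00000000
00001100
>0010001
00010010
00001001
00000110
step 37: 00000000
00000000
00000000
00001100
10010001
v0010010
00001001
00000110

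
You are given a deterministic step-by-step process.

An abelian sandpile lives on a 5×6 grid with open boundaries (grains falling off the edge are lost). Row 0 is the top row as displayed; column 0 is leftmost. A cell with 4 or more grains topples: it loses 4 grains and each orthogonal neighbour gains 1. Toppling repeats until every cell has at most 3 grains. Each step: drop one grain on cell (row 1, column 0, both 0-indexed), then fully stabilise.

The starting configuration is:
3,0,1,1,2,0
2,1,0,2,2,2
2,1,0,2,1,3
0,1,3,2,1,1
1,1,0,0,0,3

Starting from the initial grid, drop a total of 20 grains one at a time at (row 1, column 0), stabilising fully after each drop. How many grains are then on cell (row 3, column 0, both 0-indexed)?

gen 0: 3,0,1,1,2,0
2,1,0,2,2,2
2,1,0,2,1,3
0,1,3,2,1,1
1,1,0,0,0,3
gen 1: 3,0,1,1,2,0
3,1,0,2,2,2
2,1,0,2,1,3
0,1,3,2,1,1
1,1,0,0,0,3
gen 2: 0,1,1,1,2,0
1,2,0,2,2,2
3,1,0,2,1,3
0,1,3,2,1,1
1,1,0,0,0,3
gen 3: 0,1,1,1,2,0
2,2,0,2,2,2
3,1,0,2,1,3
0,1,3,2,1,1
1,1,0,0,0,3
gen 4: 0,1,1,1,2,0
3,2,0,2,2,2
3,1,0,2,1,3
0,1,3,2,1,1
1,1,0,0,0,3
gen 5: 1,1,1,1,2,0
1,3,0,2,2,2
0,2,0,2,1,3
1,1,3,2,1,1
1,1,0,0,0,3
gen 6: 1,1,1,1,2,0
2,3,0,2,2,2
0,2,0,2,1,3
1,1,3,2,1,1
1,1,0,0,0,3
gen 7: 1,1,1,1,2,0
3,3,0,2,2,2
0,2,0,2,1,3
1,1,3,2,1,1
1,1,0,0,0,3
gen 8: 2,2,1,1,2,0
1,0,1,2,2,2
1,3,0,2,1,3
1,1,3,2,1,1
1,1,0,0,0,3
gen 9: 2,2,1,1,2,0
2,0,1,2,2,2
1,3,0,2,1,3
1,1,3,2,1,1
1,1,0,0,0,3
gen 10: 2,2,1,1,2,0
3,0,1,2,2,2
1,3,0,2,1,3
1,1,3,2,1,1
1,1,0,0,0,3
gen 11: 3,2,1,1,2,0
0,1,1,2,2,2
2,3,0,2,1,3
1,1,3,2,1,1
1,1,0,0,0,3
gen 12: 3,2,1,1,2,0
1,1,1,2,2,2
2,3,0,2,1,3
1,1,3,2,1,1
1,1,0,0,0,3
gen 13: 3,2,1,1,2,0
2,1,1,2,2,2
2,3,0,2,1,3
1,1,3,2,1,1
1,1,0,0,0,3
gen 14: 3,2,1,1,2,0
3,1,1,2,2,2
2,3,0,2,1,3
1,1,3,2,1,1
1,1,0,0,0,3
gen 15: 0,3,1,1,2,0
1,2,1,2,2,2
3,3,0,2,1,3
1,1,3,2,1,1
1,1,0,0,0,3
gen 16: 0,3,1,1,2,0
2,2,1,2,2,2
3,3,0,2,1,3
1,1,3,2,1,1
1,1,0,0,0,3
gen 17: 0,3,1,1,2,0
3,2,1,2,2,2
3,3,0,2,1,3
1,1,3,2,1,1
1,1,0,0,0,3
gen 18: 2,0,2,1,2,0
2,1,2,2,2,2
1,1,1,2,1,3
2,2,3,2,1,1
1,1,0,0,0,3
gen 19: 2,0,2,1,2,0
3,1,2,2,2,2
1,1,1,2,1,3
2,2,3,2,1,1
1,1,0,0,0,3
gen 20: 3,0,2,1,2,0
0,2,2,2,2,2
2,1,1,2,1,3
2,2,3,2,1,1
1,1,0,0,0,3

2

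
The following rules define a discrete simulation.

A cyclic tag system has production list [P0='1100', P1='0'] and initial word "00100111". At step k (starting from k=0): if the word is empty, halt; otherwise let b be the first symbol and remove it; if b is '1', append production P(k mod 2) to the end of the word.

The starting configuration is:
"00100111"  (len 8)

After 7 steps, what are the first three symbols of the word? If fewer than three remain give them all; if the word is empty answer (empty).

gen 0: "00100111"  (len 8)
gen 1: "0100111"  (len 7)
gen 2: "100111"  (len 6)
gen 3: "001111100"  (len 9)
gen 4: "01111100"  (len 8)
gen 5: "1111100"  (len 7)
gen 6: "1111000"  (len 7)
gen 7: "1110001100"  (len 10)

111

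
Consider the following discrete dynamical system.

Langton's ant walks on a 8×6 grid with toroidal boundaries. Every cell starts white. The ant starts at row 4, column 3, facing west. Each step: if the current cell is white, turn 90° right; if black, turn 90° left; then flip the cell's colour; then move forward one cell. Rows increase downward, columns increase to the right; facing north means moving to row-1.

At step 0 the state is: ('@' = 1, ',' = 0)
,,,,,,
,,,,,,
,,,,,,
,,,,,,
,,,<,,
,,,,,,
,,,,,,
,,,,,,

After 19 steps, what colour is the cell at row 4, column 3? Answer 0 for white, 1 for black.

[0] ,,,,,,
,,,,,,
,,,,,,
,,,,,,
,,,<,,
,,,,,,
,,,,,,
,,,,,,
[1] ,,,,,,
,,,,,,
,,,,,,
,,,^,,
,,,@,,
,,,,,,
,,,,,,
,,,,,,
[2] ,,,,,,
,,,,,,
,,,,,,
,,,@>,
,,,@,,
,,,,,,
,,,,,,
,,,,,,
[3] ,,,,,,
,,,,,,
,,,,,,
,,,@@,
,,,@v,
,,,,,,
,,,,,,
,,,,,,
[4] ,,,,,,
,,,,,,
,,,,,,
,,,@@,
,,,<@,
,,,,,,
,,,,,,
,,,,,,
[5] ,,,,,,
,,,,,,
,,,,,,
,,,@@,
,,,,@,
,,,v,,
,,,,,,
,,,,,,
[6] ,,,,,,
,,,,,,
,,,,,,
,,,@@,
,,,,@,
,,<@,,
,,,,,,
,,,,,,
[7] ,,,,,,
,,,,,,
,,,,,,
,,,@@,
,,^,@,
,,@@,,
,,,,,,
,,,,,,
[8] ,,,,,,
,,,,,,
,,,,,,
,,,@@,
,,@>@,
,,@@,,
,,,,,,
,,,,,,
[9] ,,,,,,
,,,,,,
,,,,,,
,,,@@,
,,@@@,
,,@v,,
,,,,,,
,,,,,,
[10] ,,,,,,
,,,,,,
,,,,,,
,,,@@,
,,@@@,
,,@,>,
,,,,,,
,,,,,,
[11] ,,,,,,
,,,,,,
,,,,,,
,,,@@,
,,@@@,
,,@,@,
,,,,v,
,,,,,,
[12] ,,,,,,
,,,,,,
,,,,,,
,,,@@,
,,@@@,
,,@,@,
,,,<@,
,,,,,,
[13] ,,,,,,
,,,,,,
,,,,,,
,,,@@,
,,@@@,
,,@^@,
,,,@@,
,,,,,,
[14] ,,,,,,
,,,,,,
,,,,,,
,,,@@,
,,@@@,
,,@@>,
,,,@@,
,,,,,,
[15] ,,,,,,
,,,,,,
,,,,,,
,,,@@,
,,@@^,
,,@@,,
,,,@@,
,,,,,,
[16] ,,,,,,
,,,,,,
,,,,,,
,,,@@,
,,@<,,
,,@@,,
,,,@@,
,,,,,,
[17] ,,,,,,
,,,,,,
,,,,,,
,,,@@,
,,@,,,
,,@v,,
,,,@@,
,,,,,,
[18] ,,,,,,
,,,,,,
,,,,,,
,,,@@,
,,@,,,
,,@,>,
,,,@@,
,,,,,,
[19] ,,,,,,
,,,,,,
,,,,,,
,,,@@,
,,@,,,
,,@,@,
,,,@v,
,,,,,,

0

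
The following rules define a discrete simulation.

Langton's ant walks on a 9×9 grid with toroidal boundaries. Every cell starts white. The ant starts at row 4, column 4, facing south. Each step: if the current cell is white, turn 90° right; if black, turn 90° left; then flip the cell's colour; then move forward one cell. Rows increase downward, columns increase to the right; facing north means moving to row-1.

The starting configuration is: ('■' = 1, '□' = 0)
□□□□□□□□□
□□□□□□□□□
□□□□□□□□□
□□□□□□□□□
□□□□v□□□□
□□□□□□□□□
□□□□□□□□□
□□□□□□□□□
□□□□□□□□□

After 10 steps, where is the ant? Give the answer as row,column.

[0] □□□□□□□□□
□□□□□□□□□
□□□□□□□□□
□□□□□□□□□
□□□□v□□□□
□□□□□□□□□
□□□□□□□□□
□□□□□□□□□
□□□□□□□□□
[1] □□□□□□□□□
□□□□□□□□□
□□□□□□□□□
□□□□□□□□□
□□□<■□□□□
□□□□□□□□□
□□□□□□□□□
□□□□□□□□□
□□□□□□□□□
[2] □□□□□□□□□
□□□□□□□□□
□□□□□□□□□
□□□^□□□□□
□□□■■□□□□
□□□□□□□□□
□□□□□□□□□
□□□□□□□□□
□□□□□□□□□
[3] □□□□□□□□□
□□□□□□□□□
□□□□□□□□□
□□□■>□□□□
□□□■■□□□□
□□□□□□□□□
□□□□□□□□□
□□□□□□□□□
□□□□□□□□□
[4] □□□□□□□□□
□□□□□□□□□
□□□□□□□□□
□□□■■□□□□
□□□■v□□□□
□□□□□□□□□
□□□□□□□□□
□□□□□□□□□
□□□□□□□□□
[5] □□□□□□□□□
□□□□□□□□□
□□□□□□□□□
□□□■■□□□□
□□□■□>□□□
□□□□□□□□□
□□□□□□□□□
□□□□□□□□□
□□□□□□□□□
[6] □□□□□□□□□
□□□□□□□□□
□□□□□□□□□
□□□■■□□□□
□□□■□■□□□
□□□□□v□□□
□□□□□□□□□
□□□□□□□□□
□□□□□□□□□
[7] □□□□□□□□□
□□□□□□□□□
□□□□□□□□□
□□□■■□□□□
□□□■□■□□□
□□□□<■□□□
□□□□□□□□□
□□□□□□□□□
□□□□□□□□□
[8] □□□□□□□□□
□□□□□□□□□
□□□□□□□□□
□□□■■□□□□
□□□■^■□□□
□□□□■■□□□
□□□□□□□□□
□□□□□□□□□
□□□□□□□□□
[9] □□□□□□□□□
□□□□□□□□□
□□□□□□□□□
□□□■■□□□□
□□□■■>□□□
□□□□■■□□□
□□□□□□□□□
□□□□□□□□□
□□□□□□□□□
[10] □□□□□□□□□
□□□□□□□□□
□□□□□□□□□
□□□■■^□□□
□□□■■□□□□
□□□□■■□□□
□□□□□□□□□
□□□□□□□□□
□□□□□□□□□

3,5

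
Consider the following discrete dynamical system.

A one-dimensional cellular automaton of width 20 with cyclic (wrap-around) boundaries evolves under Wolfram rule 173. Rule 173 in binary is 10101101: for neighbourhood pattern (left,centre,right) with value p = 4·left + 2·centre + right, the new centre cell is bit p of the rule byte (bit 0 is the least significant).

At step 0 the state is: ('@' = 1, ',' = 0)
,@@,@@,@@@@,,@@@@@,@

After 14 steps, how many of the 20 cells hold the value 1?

[0] ,@@,@@,@@@@,,@@@@@,@
[1] @@,@@,@@@@,,,@@@@,@@
[2] @,@@,@@@@,,@,@@@,@@@
[3] ,@@,@@@@,,,@@@@,@@@@
[4] @@,@@@@,,@,@@@,@@@@,
[5] @,@@@@,,,@@@@,@@@@,@
[6] ,@@@@,,@,@@@,@@@@,@@
[7] @@@@,,,@@@@,@@@@,@@,
[8] @@@,,@,@@@,@@@@,@@,@
[9] @@,,,@@@@,@@@@,@@,@@
[10] @,,@,@@@,@@@@,@@,@@@
[11] ,,,@@@@,@@@@,@@,@@@@
[12] ,@,@@@,@@@@,@@,@@@@,
[13] ,@@@@,@@@@,@@,@@@@,,
[14] ,@@@,@@@@,@@,@@@@,,@

14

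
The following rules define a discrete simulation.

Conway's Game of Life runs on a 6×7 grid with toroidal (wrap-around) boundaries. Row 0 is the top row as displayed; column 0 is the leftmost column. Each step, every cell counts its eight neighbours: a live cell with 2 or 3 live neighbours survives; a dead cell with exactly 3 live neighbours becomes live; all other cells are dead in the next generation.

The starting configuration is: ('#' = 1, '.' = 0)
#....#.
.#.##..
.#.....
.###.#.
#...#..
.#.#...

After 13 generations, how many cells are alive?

gen 0: #....#.
.#.##..
.#.....
.###.#.
#...#..
.#.#...
gen 1: ##.#...
###.#..
##.....
#####..
#...#..
##..#.#
gen 2: ...###.
...#..#
....#.#
..###.#
....#..
..#####
gen 3: .......
...#..#
#.#.#.#
....#..
......#
..#...#
gen 4: .......
#..#.##
#...#.#
#..#..#
.....#.
.......
gen 5: ......#
#...##.
.#.##..
#...#..
......#
.......
gen 6: .....##
#..####
##.#..#
#..###.
.......
.......
gen 7: #......
.###...
.#.....
######.
....#..
.......
gen 8: .##....
###....
.......
######.
.##.##.
.......
gen 9: #.#....
#.#....
....#.#
#....##
#....##
...#...
gen 10: ..##...
#..#..#
.#.....
....#..
#...##.
##.....
gen 11: ..##..#
##.#...
#......
....##.
##..###
#####.#
gen 12: .....##
##.#..#
##..#.#
.#..#..
.......
.......
gen 13: .....##
.##.#..
...##.#
.#...#.
.......
.......

10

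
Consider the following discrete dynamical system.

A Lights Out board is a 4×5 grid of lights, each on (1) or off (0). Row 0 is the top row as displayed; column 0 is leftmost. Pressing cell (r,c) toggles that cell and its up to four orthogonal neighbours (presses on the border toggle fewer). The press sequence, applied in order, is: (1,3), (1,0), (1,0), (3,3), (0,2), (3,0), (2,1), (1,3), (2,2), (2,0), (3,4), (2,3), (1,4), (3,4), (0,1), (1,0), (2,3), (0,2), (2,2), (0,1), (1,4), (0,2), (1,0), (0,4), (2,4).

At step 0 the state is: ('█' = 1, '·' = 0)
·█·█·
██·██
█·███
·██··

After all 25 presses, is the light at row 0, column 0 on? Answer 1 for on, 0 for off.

0

step 0: ·█·█·
██·██
█·███
·██··
step 1: ·█···
███··
█·█·█
·██··
step 2: ██···
··█··
··█·█
·██··
step 3: ·█···
███··
█·█·█
·██··
step 4: ·█···
███··
█·███
·█·██
step 5: ··██·
██···
█·███
·█·██
step 6: ··██·
██···
··███
█··██
step 7: ··██·
█····
██·██
██·██
step 8: ··█··
█·███
██··█
██·██
step 9: ··█··
█··██
█·███
█████
step 10: ··█··
···██
·████
·████
step 11: ··█··
···██
·███·
·██··
step 12: ··█··
····█
·█··█
·███·
step 13: ··█·█
···█·
·█···
·███·
step 14: ··█·█
···█·
·█··█
·██·█
step 15: ██··█
·█·█·
·█··█
·██·█
step 16: ·█··█
█··█·
██··█
·██·█
step 17: ·█··█
█····
████·
·████
step 18: ··███
█·█··
████·
·████
step 19: ··███
█····
█····
·█·██
step 20: ██·██
██···
█····
·█·██
step 21: ██·█·
██·██
█···█
·█·██
step 22: █·█··
█████
█···█
·█·██
step 23: ··█··
··███
····█
·█·██
step 24: ··███
··██·
····█
·█·██
step 25: ··███
··███
···█·
·█·█·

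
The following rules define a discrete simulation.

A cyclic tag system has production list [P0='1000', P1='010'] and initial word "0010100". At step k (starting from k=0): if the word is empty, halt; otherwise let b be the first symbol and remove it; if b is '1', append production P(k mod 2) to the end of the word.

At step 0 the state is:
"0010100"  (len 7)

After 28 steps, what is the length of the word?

7

step 0: "0010100"  (len 7)
step 1: "010100"  (len 6)
step 2: "10100"  (len 5)
step 3: "01001000"  (len 8)
step 4: "1001000"  (len 7)
step 5: "0010001000"  (len 10)
step 6: "010001000"  (len 9)
step 7: "10001000"  (len 8)
step 8: "0001000010"  (len 10)
step 9: "001000010"  (len 9)
step 10: "01000010"  (len 8)
step 11: "1000010"  (len 7)
step 12: "000010010"  (len 9)
step 13: "00010010"  (len 8)
step 14: "0010010"  (len 7)
step 15: "010010"  (len 6)
step 16: "10010"  (len 5)
step 17: "00101000"  (len 8)
step 18: "0101000"  (len 7)
step 19: "101000"  (len 6)
step 20: "01000010"  (len 8)
step 21: "1000010"  (len 7)
step 22: "000010010"  (len 9)
step 23: "00010010"  (len 8)
step 24: "0010010"  (len 7)
step 25: "010010"  (len 6)
step 26: "10010"  (len 5)
step 27: "00101000"  (len 8)
step 28: "0101000"  (len 7)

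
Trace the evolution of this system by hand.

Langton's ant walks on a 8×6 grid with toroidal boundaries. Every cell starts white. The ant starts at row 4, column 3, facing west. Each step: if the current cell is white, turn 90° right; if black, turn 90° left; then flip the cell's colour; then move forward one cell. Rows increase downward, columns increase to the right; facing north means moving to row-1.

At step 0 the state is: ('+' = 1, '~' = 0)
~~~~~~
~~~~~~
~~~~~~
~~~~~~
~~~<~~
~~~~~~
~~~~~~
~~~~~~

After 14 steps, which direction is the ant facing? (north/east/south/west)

east

gen 0: ~~~~~~
~~~~~~
~~~~~~
~~~~~~
~~~<~~
~~~~~~
~~~~~~
~~~~~~
gen 1: ~~~~~~
~~~~~~
~~~~~~
~~~^~~
~~~+~~
~~~~~~
~~~~~~
~~~~~~
gen 2: ~~~~~~
~~~~~~
~~~~~~
~~~+>~
~~~+~~
~~~~~~
~~~~~~
~~~~~~
gen 3: ~~~~~~
~~~~~~
~~~~~~
~~~++~
~~~+v~
~~~~~~
~~~~~~
~~~~~~
gen 4: ~~~~~~
~~~~~~
~~~~~~
~~~++~
~~~<+~
~~~~~~
~~~~~~
~~~~~~
gen 5: ~~~~~~
~~~~~~
~~~~~~
~~~++~
~~~~+~
~~~v~~
~~~~~~
~~~~~~
gen 6: ~~~~~~
~~~~~~
~~~~~~
~~~++~
~~~~+~
~~<+~~
~~~~~~
~~~~~~
gen 7: ~~~~~~
~~~~~~
~~~~~~
~~~++~
~~^~+~
~~++~~
~~~~~~
~~~~~~
gen 8: ~~~~~~
~~~~~~
~~~~~~
~~~++~
~~+>+~
~~++~~
~~~~~~
~~~~~~
gen 9: ~~~~~~
~~~~~~
~~~~~~
~~~++~
~~+++~
~~+v~~
~~~~~~
~~~~~~
gen 10: ~~~~~~
~~~~~~
~~~~~~
~~~++~
~~+++~
~~+~>~
~~~~~~
~~~~~~
gen 11: ~~~~~~
~~~~~~
~~~~~~
~~~++~
~~+++~
~~+~+~
~~~~v~
~~~~~~
gen 12: ~~~~~~
~~~~~~
~~~~~~
~~~++~
~~+++~
~~+~+~
~~~<+~
~~~~~~
gen 13: ~~~~~~
~~~~~~
~~~~~~
~~~++~
~~+++~
~~+^+~
~~~++~
~~~~~~
gen 14: ~~~~~~
~~~~~~
~~~~~~
~~~++~
~~+++~
~~++>~
~~~++~
~~~~~~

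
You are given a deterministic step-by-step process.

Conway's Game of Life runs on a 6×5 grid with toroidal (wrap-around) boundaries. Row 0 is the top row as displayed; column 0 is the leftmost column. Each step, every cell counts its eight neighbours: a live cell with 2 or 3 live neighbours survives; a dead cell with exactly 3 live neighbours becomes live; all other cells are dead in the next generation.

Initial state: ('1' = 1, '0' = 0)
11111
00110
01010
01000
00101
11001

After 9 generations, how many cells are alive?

4

step 0: 11111
00110
01010
01000
00101
11001
step 1: 00000
00000
01010
11010
00111
00000
step 2: 00000
00000
11001
11000
11111
00010
step 3: 00000
10000
01001
00000
00010
11010
step 4: 11001
10000
10000
00000
00101
00101
step 5: 01011
00000
00000
00000
00000
00101
step 6: 10111
00000
00000
00000
00000
10101
step 7: 10100
00011
00000
00000
00000
10100
step 8: 10100
00011
00000
00000
00000
00000
step 9: 00011
00011
00000
00000
00000
00000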